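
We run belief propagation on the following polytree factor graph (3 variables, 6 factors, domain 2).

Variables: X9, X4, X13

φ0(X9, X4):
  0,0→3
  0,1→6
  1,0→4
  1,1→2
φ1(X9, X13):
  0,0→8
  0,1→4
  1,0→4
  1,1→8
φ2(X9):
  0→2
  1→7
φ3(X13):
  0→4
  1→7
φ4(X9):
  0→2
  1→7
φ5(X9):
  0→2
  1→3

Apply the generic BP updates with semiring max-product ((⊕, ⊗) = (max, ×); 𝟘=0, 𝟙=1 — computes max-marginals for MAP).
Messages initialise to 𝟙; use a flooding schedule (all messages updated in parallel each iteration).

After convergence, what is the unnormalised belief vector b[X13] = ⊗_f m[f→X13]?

init: all messages = 𝟙 over 2 values
r1 m[φ0→X9] = [6, 4]
r1 m[φ0→X4] = [4, 6]
r1 m[φ1→X9] = [8, 8]
r1 m[φ1→X13] = [8, 8]
r1 m[φ2→X9] = [2, 7]
r1 m[φ3→X13] = [4, 7]
r1 m[φ4→X9] = [2, 7]
r1 m[φ5→X9] = [2, 3]
r1 m[X9→φ0] = [1, 1]
r1 m[X9→φ1] = [1, 1]
r1 m[X9→φ2] = [1, 1]
r1 m[X9→φ4] = [1, 1]
r1 m[X9→φ5] = [1, 1]
r1 m[X4→φ0] = [1, 1]
r1 m[X13→φ1] = [1, 1]
r1 m[X13→φ3] = [1, 1]
r2 m[φ0→X9] = [6, 4]
r2 m[φ0→X4] = [4, 6]
r2 m[φ1→X9] = [8, 8]
r2 m[φ1→X13] = [8, 8]
r2 m[φ2→X9] = [2, 7]
r2 m[φ3→X13] = [4, 7]
r2 m[φ4→X9] = [2, 7]
r2 m[φ5→X9] = [2, 3]
r2 m[X9→φ0] = [64, 1176]
r2 m[X9→φ1] = [48, 588]
r2 m[X9→φ2] = [192, 672]
r2 m[X9→φ4] = [192, 672]
r2 m[X9→φ5] = [192, 1568]
r2 m[X4→φ0] = [1, 1]
r2 m[X13→φ1] = [4, 7]
r2 m[X13→φ3] = [8, 8]
r3 m[φ0→X9] = [6, 4]
r3 m[φ0→X4] = [4704, 2352]
r3 m[φ1→X9] = [32, 56]
r3 m[φ1→X13] = [2352, 4704]
r3 m[φ2→X9] = [2, 7]
r3 m[φ3→X13] = [4, 7]
r3 m[φ4→X9] = [2, 7]
r3 m[φ5→X9] = [2, 3]
r3 m[X9→φ0] = [64, 1176]
r3 m[X9→φ1] = [48, 588]
r3 m[X9→φ2] = [192, 672]
r3 m[X9→φ4] = [192, 672]
r3 m[X9→φ5] = [192, 1568]
r3 m[X4→φ0] = [1, 1]
r3 m[X13→φ1] = [4, 7]
r3 m[X13→φ3] = [8, 8]
r4 m[φ0→X9] = [6, 4]
r4 m[φ0→X4] = [4704, 2352]
r4 m[φ1→X9] = [32, 56]
r4 m[φ1→X13] = [2352, 4704]
r4 m[φ2→X9] = [2, 7]
r4 m[φ3→X13] = [4, 7]
r4 m[φ4→X9] = [2, 7]
r4 m[φ5→X9] = [2, 3]
r4 m[X9→φ0] = [256, 8232]
r4 m[X9→φ1] = [48, 588]
r4 m[X9→φ2] = [768, 4704]
r4 m[X9→φ4] = [768, 4704]
r4 m[X9→φ5] = [768, 10976]
r4 m[X4→φ0] = [1, 1]
r4 m[X13→φ1] = [4, 7]
r4 m[X13→φ3] = [2352, 4704]
r5 m[φ0→X9] = [6, 4]
r5 m[φ0→X4] = [32928, 16464]
r5 m[φ1→X9] = [32, 56]
r5 m[φ1→X13] = [2352, 4704]
r5 m[φ2→X9] = [2, 7]
r5 m[φ3→X13] = [4, 7]
r5 m[φ4→X9] = [2, 7]
r5 m[φ5→X9] = [2, 3]
r5 m[X9→φ0] = [256, 8232]
r5 m[X9→φ1] = [48, 588]
r5 m[X9→φ2] = [768, 4704]
r5 m[X9→φ4] = [768, 4704]
r5 m[X9→φ5] = [768, 10976]
r5 m[X4→φ0] = [1, 1]
r5 m[X13→φ1] = [4, 7]
r5 m[X13→φ3] = [2352, 4704]
r6 m[φ0→X9] = [6, 4]
r6 m[φ0→X4] = [32928, 16464]
r6 m[φ1→X9] = [32, 56]
r6 m[φ1→X13] = [2352, 4704]
r6 m[φ2→X9] = [2, 7]
r6 m[φ3→X13] = [4, 7]
r6 m[φ4→X9] = [2, 7]
r6 m[φ5→X9] = [2, 3]
r6 m[X9→φ0] = [256, 8232]
r6 m[X9→φ1] = [48, 588]
r6 m[X9→φ2] = [768, 4704]
r6 m[X9→φ4] = [768, 4704]
r6 m[X9→φ5] = [768, 10976]
r6 m[X4→φ0] = [1, 1]
r6 m[X13→φ1] = [4, 7]
r6 m[X13→φ3] = [2352, 4704]
fixed point reached at round 6
b[X13] = ⊗ incoming = [9408, 32928]

b[X13] = [9408, 32928]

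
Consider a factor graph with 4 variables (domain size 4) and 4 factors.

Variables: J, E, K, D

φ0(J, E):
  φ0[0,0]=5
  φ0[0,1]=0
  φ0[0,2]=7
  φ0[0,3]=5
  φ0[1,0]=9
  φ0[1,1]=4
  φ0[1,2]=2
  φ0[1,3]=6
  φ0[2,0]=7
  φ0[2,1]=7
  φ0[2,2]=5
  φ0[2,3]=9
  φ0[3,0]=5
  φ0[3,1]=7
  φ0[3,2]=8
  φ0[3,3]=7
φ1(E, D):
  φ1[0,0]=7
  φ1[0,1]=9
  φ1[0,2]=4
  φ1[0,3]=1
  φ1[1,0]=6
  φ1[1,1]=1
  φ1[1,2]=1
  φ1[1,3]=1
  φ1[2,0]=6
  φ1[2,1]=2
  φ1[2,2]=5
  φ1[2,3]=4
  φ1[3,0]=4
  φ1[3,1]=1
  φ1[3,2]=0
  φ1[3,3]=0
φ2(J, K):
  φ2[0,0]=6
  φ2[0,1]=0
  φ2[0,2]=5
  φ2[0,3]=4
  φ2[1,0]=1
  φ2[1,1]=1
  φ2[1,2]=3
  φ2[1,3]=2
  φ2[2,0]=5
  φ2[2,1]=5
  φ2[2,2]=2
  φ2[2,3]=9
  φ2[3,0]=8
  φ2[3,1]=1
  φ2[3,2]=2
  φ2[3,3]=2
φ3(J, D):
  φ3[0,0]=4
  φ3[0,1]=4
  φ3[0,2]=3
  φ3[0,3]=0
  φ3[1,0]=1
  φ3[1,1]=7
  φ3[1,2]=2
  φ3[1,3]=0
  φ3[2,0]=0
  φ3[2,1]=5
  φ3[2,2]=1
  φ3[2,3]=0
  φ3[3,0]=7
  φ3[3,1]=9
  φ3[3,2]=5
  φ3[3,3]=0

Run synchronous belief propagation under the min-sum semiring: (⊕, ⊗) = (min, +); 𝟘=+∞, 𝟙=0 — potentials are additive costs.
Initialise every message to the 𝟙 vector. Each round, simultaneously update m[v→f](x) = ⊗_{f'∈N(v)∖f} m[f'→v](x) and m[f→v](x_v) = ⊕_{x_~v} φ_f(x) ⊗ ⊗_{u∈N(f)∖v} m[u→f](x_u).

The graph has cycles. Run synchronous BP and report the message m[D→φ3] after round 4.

message @ round 4 = [6, 1, 1, 1]

init: all messages = 𝟙 over 4 values
r1 m[φ0→J] = [0, 2, 5, 5]
r1 m[φ0→E] = [5, 0, 2, 5]
r1 m[φ1→E] = [1, 1, 2, 0]
r1 m[φ1→D] = [4, 1, 0, 0]
r1 m[φ2→J] = [0, 1, 2, 1]
r1 m[φ2→K] = [1, 0, 2, 2]
r1 m[φ3→J] = [0, 0, 0, 0]
r1 m[φ3→D] = [0, 4, 1, 0]
r1 m[J→φ0] = [0, 0, 0, 0]
r1 m[J→φ2] = [0, 0, 0, 0]
r1 m[J→φ3] = [0, 0, 0, 0]
r1 m[E→φ0] = [0, 0, 0, 0]
r1 m[E→φ1] = [0, 0, 0, 0]
r1 m[K→φ2] = [0, 0, 0, 0]
r1 m[D→φ1] = [0, 0, 0, 0]
r1 m[D→φ3] = [0, 0, 0, 0]
r2 m[φ0→J] = [0, 2, 5, 5]
r2 m[φ0→E] = [5, 0, 2, 5]
r2 m[φ1→E] = [1, 1, 2, 0]
r2 m[φ1→D] = [4, 1, 0, 0]
r2 m[φ2→J] = [0, 1, 2, 1]
r2 m[φ2→K] = [1, 0, 2, 2]
r2 m[φ3→J] = [0, 0, 0, 0]
r2 m[φ3→D] = [0, 4, 1, 0]
r2 m[J→φ0] = [0, 1, 2, 1]
r2 m[J→φ2] = [0, 2, 5, 5]
r2 m[J→φ3] = [0, 3, 7, 6]
r2 m[E→φ0] = [1, 1, 2, 0]
r2 m[E→φ1] = [5, 0, 2, 5]
r2 m[K→φ2] = [0, 0, 0, 0]
r2 m[D→φ1] = [0, 4, 1, 0]
r2 m[D→φ3] = [4, 1, 0, 0]
r3 m[φ0→J] = [1, 4, 7, 6]
r3 m[φ0→E] = [5, 0, 3, 5]
r3 m[φ1→E] = [1, 1, 4, 0]
r3 m[φ1→D] = [6, 1, 1, 1]
r3 m[φ2→J] = [0, 1, 2, 1]
r3 m[φ2→K] = [3, 0, 5, 4]
r3 m[φ3→J] = [0, 0, 0, 0]
r3 m[φ3→D] = [4, 4, 3, 0]
r3 m[J→φ0] = [0, 1, 2, 1]
r3 m[J→φ2] = [0, 2, 5, 5]
r3 m[J→φ3] = [0, 3, 7, 6]
r3 m[E→φ0] = [1, 1, 2, 0]
r3 m[E→φ1] = [5, 0, 2, 5]
r3 m[K→φ2] = [0, 0, 0, 0]
r3 m[D→φ1] = [0, 4, 1, 0]
r3 m[D→φ3] = [4, 1, 0, 0]
r4 m[φ0→J] = [1, 4, 7, 6]
r4 m[φ0→E] = [5, 0, 3, 5]
r4 m[φ1→E] = [1, 1, 4, 0]
r4 m[φ1→D] = [6, 1, 1, 1]
r4 m[φ2→J] = [0, 1, 2, 1]
r4 m[φ2→K] = [3, 0, 5, 4]
r4 m[φ3→J] = [0, 0, 0, 0]
r4 m[φ3→D] = [4, 4, 3, 0]
r4 m[J→φ0] = [0, 1, 2, 1]
r4 m[J→φ2] = [1, 4, 7, 6]
r4 m[J→φ3] = [1, 5, 9, 7]
r4 m[E→φ0] = [1, 1, 4, 0]
r4 m[E→φ1] = [5, 0, 3, 5]
r4 m[K→φ2] = [0, 0, 0, 0]
r4 m[D→φ1] = [4, 4, 3, 0]
r4 m[D→φ3] = [6, 1, 1, 1]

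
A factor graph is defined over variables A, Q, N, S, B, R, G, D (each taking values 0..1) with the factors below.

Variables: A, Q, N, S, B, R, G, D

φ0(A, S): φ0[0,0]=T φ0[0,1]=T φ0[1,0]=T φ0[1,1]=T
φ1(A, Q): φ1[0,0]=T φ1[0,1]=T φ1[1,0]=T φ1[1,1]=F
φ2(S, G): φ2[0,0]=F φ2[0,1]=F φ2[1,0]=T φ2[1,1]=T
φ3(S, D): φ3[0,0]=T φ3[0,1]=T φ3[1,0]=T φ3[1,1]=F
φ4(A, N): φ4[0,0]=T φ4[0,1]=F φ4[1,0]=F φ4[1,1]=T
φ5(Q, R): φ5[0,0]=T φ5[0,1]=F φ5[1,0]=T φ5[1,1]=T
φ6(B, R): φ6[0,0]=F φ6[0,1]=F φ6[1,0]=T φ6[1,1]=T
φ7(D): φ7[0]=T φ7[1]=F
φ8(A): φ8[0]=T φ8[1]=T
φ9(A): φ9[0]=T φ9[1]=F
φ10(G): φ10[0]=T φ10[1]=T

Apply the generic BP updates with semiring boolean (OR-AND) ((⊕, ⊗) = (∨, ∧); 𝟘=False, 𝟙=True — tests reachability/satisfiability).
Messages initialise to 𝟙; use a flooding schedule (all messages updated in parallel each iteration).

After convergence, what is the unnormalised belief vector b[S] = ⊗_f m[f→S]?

b[S] = [F, T]

init: all messages = 𝟙 over 2 values
r1 m[φ0→A] = [T, T]
r1 m[φ0→S] = [T, T]
r1 m[φ1→A] = [T, T]
r1 m[φ1→Q] = [T, T]
r1 m[φ2→S] = [F, T]
r1 m[φ2→G] = [T, T]
r1 m[φ3→S] = [T, T]
r1 m[φ3→D] = [T, T]
r1 m[φ4→A] = [T, T]
r1 m[φ4→N] = [T, T]
r1 m[φ5→Q] = [T, T]
r1 m[φ5→R] = [T, T]
r1 m[φ6→B] = [F, T]
r1 m[φ6→R] = [T, T]
r1 m[φ7→D] = [T, F]
r1 m[φ8→A] = [T, T]
r1 m[φ9→A] = [T, F]
r1 m[φ10→G] = [T, T]
r1 m[A→φ0] = [T, T]
r1 m[A→φ1] = [T, T]
r1 m[A→φ4] = [T, T]
r1 m[A→φ8] = [T, T]
r1 m[A→φ9] = [T, T]
r1 m[Q→φ1] = [T, T]
r1 m[Q→φ5] = [T, T]
r1 m[N→φ4] = [T, T]
r1 m[S→φ0] = [T, T]
r1 m[S→φ2] = [T, T]
r1 m[S→φ3] = [T, T]
r1 m[B→φ6] = [T, T]
r1 m[R→φ5] = [T, T]
r1 m[R→φ6] = [T, T]
r1 m[G→φ2] = [T, T]
r1 m[G→φ10] = [T, T]
r1 m[D→φ3] = [T, T]
r1 m[D→φ7] = [T, T]
r2 m[φ0→A] = [T, T]
r2 m[φ0→S] = [T, T]
r2 m[φ1→A] = [T, T]
r2 m[φ1→Q] = [T, T]
r2 m[φ2→S] = [F, T]
r2 m[φ2→G] = [T, T]
r2 m[φ3→S] = [T, T]
r2 m[φ3→D] = [T, T]
r2 m[φ4→A] = [T, T]
r2 m[φ4→N] = [T, T]
r2 m[φ5→Q] = [T, T]
r2 m[φ5→R] = [T, T]
r2 m[φ6→B] = [F, T]
r2 m[φ6→R] = [T, T]
r2 m[φ7→D] = [T, F]
r2 m[φ8→A] = [T, T]
r2 m[φ9→A] = [T, F]
r2 m[φ10→G] = [T, T]
r2 m[A→φ0] = [T, F]
r2 m[A→φ1] = [T, F]
r2 m[A→φ4] = [T, F]
r2 m[A→φ8] = [T, F]
r2 m[A→φ9] = [T, T]
r2 m[Q→φ1] = [T, T]
r2 m[Q→φ5] = [T, T]
r2 m[N→φ4] = [T, T]
r2 m[S→φ0] = [F, T]
r2 m[S→φ2] = [T, T]
r2 m[S→φ3] = [F, T]
r2 m[B→φ6] = [T, T]
r2 m[R→φ5] = [T, T]
r2 m[R→φ6] = [T, T]
r2 m[G→φ2] = [T, T]
r2 m[G→φ10] = [T, T]
r2 m[D→φ3] = [T, F]
r2 m[D→φ7] = [T, T]
r3 m[φ0→A] = [T, T]
r3 m[φ0→S] = [T, T]
r3 m[φ1→A] = [T, T]
r3 m[φ1→Q] = [T, T]
r3 m[φ2→S] = [F, T]
r3 m[φ2→G] = [T, T]
r3 m[φ3→S] = [T, T]
r3 m[φ3→D] = [T, F]
r3 m[φ4→A] = [T, T]
r3 m[φ4→N] = [T, F]
r3 m[φ5→Q] = [T, T]
r3 m[φ5→R] = [T, T]
r3 m[φ6→B] = [F, T]
r3 m[φ6→R] = [T, T]
r3 m[φ7→D] = [T, F]
r3 m[φ8→A] = [T, T]
r3 m[φ9→A] = [T, F]
r3 m[φ10→G] = [T, T]
r3 m[A→φ0] = [T, F]
r3 m[A→φ1] = [T, F]
r3 m[A→φ4] = [T, F]
r3 m[A→φ8] = [T, F]
r3 m[A→φ9] = [T, T]
r3 m[Q→φ1] = [T, T]
r3 m[Q→φ5] = [T, T]
r3 m[N→φ4] = [T, T]
r3 m[S→φ0] = [F, T]
r3 m[S→φ2] = [T, T]
r3 m[S→φ3] = [F, T]
r3 m[B→φ6] = [T, T]
r3 m[R→φ5] = [T, T]
r3 m[R→φ6] = [T, T]
r3 m[G→φ2] = [T, T]
r3 m[G→φ10] = [T, T]
r3 m[D→φ3] = [T, F]
r3 m[D→φ7] = [T, T]
r4 m[φ0→A] = [T, T]
r4 m[φ0→S] = [T, T]
r4 m[φ1→A] = [T, T]
r4 m[φ1→Q] = [T, T]
r4 m[φ2→S] = [F, T]
r4 m[φ2→G] = [T, T]
r4 m[φ3→S] = [T, T]
r4 m[φ3→D] = [T, F]
r4 m[φ4→A] = [T, T]
r4 m[φ4→N] = [T, F]
r4 m[φ5→Q] = [T, T]
r4 m[φ5→R] = [T, T]
r4 m[φ6→B] = [F, T]
r4 m[φ6→R] = [T, T]
r4 m[φ7→D] = [T, F]
r4 m[φ8→A] = [T, T]
r4 m[φ9→A] = [T, F]
r4 m[φ10→G] = [T, T]
r4 m[A→φ0] = [T, F]
r4 m[A→φ1] = [T, F]
r4 m[A→φ4] = [T, F]
r4 m[A→φ8] = [T, F]
r4 m[A→φ9] = [T, T]
r4 m[Q→φ1] = [T, T]
r4 m[Q→φ5] = [T, T]
r4 m[N→φ4] = [T, T]
r4 m[S→φ0] = [F, T]
r4 m[S→φ2] = [T, T]
r4 m[S→φ3] = [F, T]
r4 m[B→φ6] = [T, T]
r4 m[R→φ5] = [T, T]
r4 m[R→φ6] = [T, T]
r4 m[G→φ2] = [T, T]
r4 m[G→φ10] = [T, T]
r4 m[D→φ3] = [T, F]
r4 m[D→φ7] = [T, F]
r5 m[φ0→A] = [T, T]
r5 m[φ0→S] = [T, T]
r5 m[φ1→A] = [T, T]
r5 m[φ1→Q] = [T, T]
r5 m[φ2→S] = [F, T]
r5 m[φ2→G] = [T, T]
r5 m[φ3→S] = [T, T]
r5 m[φ3→D] = [T, F]
r5 m[φ4→A] = [T, T]
r5 m[φ4→N] = [T, F]
r5 m[φ5→Q] = [T, T]
r5 m[φ5→R] = [T, T]
r5 m[φ6→B] = [F, T]
r5 m[φ6→R] = [T, T]
r5 m[φ7→D] = [T, F]
r5 m[φ8→A] = [T, T]
r5 m[φ9→A] = [T, F]
r5 m[φ10→G] = [T, T]
r5 m[A→φ0] = [T, F]
r5 m[A→φ1] = [T, F]
r5 m[A→φ4] = [T, F]
r5 m[A→φ8] = [T, F]
r5 m[A→φ9] = [T, T]
r5 m[Q→φ1] = [T, T]
r5 m[Q→φ5] = [T, T]
r5 m[N→φ4] = [T, T]
r5 m[S→φ0] = [F, T]
r5 m[S→φ2] = [T, T]
r5 m[S→φ3] = [F, T]
r5 m[B→φ6] = [T, T]
r5 m[R→φ5] = [T, T]
r5 m[R→φ6] = [T, T]
r5 m[G→φ2] = [T, T]
r5 m[G→φ10] = [T, T]
r5 m[D→φ3] = [T, F]
r5 m[D→φ7] = [T, F]
fixed point reached at round 5
b[S] = ⊗ incoming = [F, T]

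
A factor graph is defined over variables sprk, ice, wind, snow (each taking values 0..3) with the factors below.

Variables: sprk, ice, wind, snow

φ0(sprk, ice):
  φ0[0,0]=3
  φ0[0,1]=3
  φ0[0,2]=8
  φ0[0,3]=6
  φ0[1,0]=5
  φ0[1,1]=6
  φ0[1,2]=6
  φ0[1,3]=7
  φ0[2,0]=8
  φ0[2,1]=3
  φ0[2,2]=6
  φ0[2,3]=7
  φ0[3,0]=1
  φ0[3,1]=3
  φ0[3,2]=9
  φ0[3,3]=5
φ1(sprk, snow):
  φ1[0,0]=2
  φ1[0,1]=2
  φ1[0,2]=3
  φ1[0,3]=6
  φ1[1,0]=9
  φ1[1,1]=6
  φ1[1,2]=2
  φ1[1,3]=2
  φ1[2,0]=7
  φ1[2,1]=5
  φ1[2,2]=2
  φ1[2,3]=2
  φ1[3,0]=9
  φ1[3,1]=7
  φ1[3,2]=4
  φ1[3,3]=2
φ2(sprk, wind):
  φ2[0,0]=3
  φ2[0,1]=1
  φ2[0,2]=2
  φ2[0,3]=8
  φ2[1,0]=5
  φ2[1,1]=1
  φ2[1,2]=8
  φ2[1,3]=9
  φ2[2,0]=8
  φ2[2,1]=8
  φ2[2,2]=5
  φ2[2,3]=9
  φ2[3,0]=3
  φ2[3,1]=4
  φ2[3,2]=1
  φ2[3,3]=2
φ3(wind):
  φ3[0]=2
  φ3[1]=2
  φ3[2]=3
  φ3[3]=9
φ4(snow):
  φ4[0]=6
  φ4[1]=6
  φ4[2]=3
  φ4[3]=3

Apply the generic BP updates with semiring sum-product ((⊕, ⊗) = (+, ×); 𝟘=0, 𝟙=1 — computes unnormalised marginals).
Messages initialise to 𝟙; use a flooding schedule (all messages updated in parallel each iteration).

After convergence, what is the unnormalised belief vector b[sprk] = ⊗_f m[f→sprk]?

b[sprk] = [87720, 286416, 258048, 71820]

init: all messages = 𝟙 over 4 values
r1 m[φ0→sprk] = [20, 24, 24, 18]
r1 m[φ0→ice] = [17, 15, 29, 25]
r1 m[φ1→sprk] = [13, 19, 16, 22]
r1 m[φ1→snow] = [27, 20, 11, 12]
r1 m[φ2→sprk] = [14, 23, 30, 10]
r1 m[φ2→wind] = [19, 14, 16, 28]
r1 m[φ3→wind] = [2, 2, 3, 9]
r1 m[φ4→snow] = [6, 6, 3, 3]
r1 m[sprk→φ0] = [1, 1, 1, 1]
r1 m[sprk→φ1] = [1, 1, 1, 1]
r1 m[sprk→φ2] = [1, 1, 1, 1]
r1 m[ice→φ0] = [1, 1, 1, 1]
r1 m[wind→φ2] = [1, 1, 1, 1]
r1 m[wind→φ3] = [1, 1, 1, 1]
r1 m[snow→φ1] = [1, 1, 1, 1]
r1 m[snow→φ4] = [1, 1, 1, 1]
r2 m[φ0→sprk] = [20, 24, 24, 18]
r2 m[φ0→ice] = [17, 15, 29, 25]
r2 m[φ1→sprk] = [13, 19, 16, 22]
r2 m[φ1→snow] = [27, 20, 11, 12]
r2 m[φ2→sprk] = [14, 23, 30, 10]
r2 m[φ2→wind] = [19, 14, 16, 28]
r2 m[φ3→wind] = [2, 2, 3, 9]
r2 m[φ4→snow] = [6, 6, 3, 3]
r2 m[sprk→φ0] = [182, 437, 480, 220]
r2 m[sprk→φ1] = [280, 552, 720, 180]
r2 m[sprk→φ2] = [260, 456, 384, 396]
r2 m[ice→φ0] = [1, 1, 1, 1]
r2 m[wind→φ2] = [2, 2, 3, 9]
r2 m[wind→φ3] = [19, 14, 16, 28]
r2 m[snow→φ1] = [6, 6, 3, 3]
r2 m[snow→φ4] = [27, 20, 11, 12]
r3 m[φ0→sprk] = [20, 24, 24, 18]
r3 m[φ0→ice] = [6791, 5268, 8938, 8611]
r3 m[φ1→sprk] = [51, 102, 84, 114]
r3 m[φ1→snow] = [12188, 8732, 4104, 4584]
r3 m[φ2→sprk] = [86, 117, 128, 35]
r3 m[φ2→wind] = [7320, 5372, 6484, 10432]
r3 m[φ3→wind] = [2, 2, 3, 9]
r3 m[φ4→snow] = [6, 6, 3, 3]
r3 m[sprk→φ0] = [182, 437, 480, 220]
r3 m[sprk→φ1] = [280, 552, 720, 180]
r3 m[sprk→φ2] = [260, 456, 384, 396]
r3 m[ice→φ0] = [1, 1, 1, 1]
r3 m[wind→φ2] = [2, 2, 3, 9]
r3 m[wind→φ3] = [19, 14, 16, 28]
r3 m[snow→φ1] = [6, 6, 3, 3]
r3 m[snow→φ4] = [27, 20, 11, 12]
r4 m[φ0→sprk] = [20, 24, 24, 18]
r4 m[φ0→ice] = [6791, 5268, 8938, 8611]
r4 m[φ1→sprk] = [51, 102, 84, 114]
r4 m[φ1→snow] = [12188, 8732, 4104, 4584]
r4 m[φ2→sprk] = [86, 117, 128, 35]
r4 m[φ2→wind] = [7320, 5372, 6484, 10432]
r4 m[φ3→wind] = [2, 2, 3, 9]
r4 m[φ4→snow] = [6, 6, 3, 3]
r4 m[sprk→φ0] = [4386, 11934, 10752, 3990]
r4 m[sprk→φ1] = [1720, 2808, 3072, 630]
r4 m[sprk→φ2] = [1020, 2448, 2016, 2052]
r4 m[ice→φ0] = [1, 1, 1, 1]
r4 m[wind→φ2] = [2, 2, 3, 9]
r4 m[wind→φ3] = [7320, 5372, 6484, 10432]
r4 m[snow→φ1] = [6, 6, 3, 3]
r4 m[snow→φ4] = [12188, 8732, 4104, 4584]
r5 m[φ0→sprk] = [20, 24, 24, 18]
r5 m[φ0→ice] = [162834, 128988, 207114, 205068]
r5 m[φ1→sprk] = [51, 102, 84, 114]
r5 m[φ1→snow] = [55886, 40058, 19440, 23340]
r5 m[φ2→sprk] = [86, 117, 128, 35]
r5 m[φ2→wind] = [37584, 27804, 33756, 52440]
r5 m[φ3→wind] = [2, 2, 3, 9]
r5 m[φ4→snow] = [6, 6, 3, 3]
r5 m[sprk→φ0] = [4386, 11934, 10752, 3990]
r5 m[sprk→φ1] = [1720, 2808, 3072, 630]
r5 m[sprk→φ2] = [1020, 2448, 2016, 2052]
r5 m[ice→φ0] = [1, 1, 1, 1]
r5 m[wind→φ2] = [2, 2, 3, 9]
r5 m[wind→φ3] = [7320, 5372, 6484, 10432]
r5 m[snow→φ1] = [6, 6, 3, 3]
r5 m[snow→φ4] = [12188, 8732, 4104, 4584]
r6 m[φ0→sprk] = [20, 24, 24, 18]
r6 m[φ0→ice] = [162834, 128988, 207114, 205068]
r6 m[φ1→sprk] = [51, 102, 84, 114]
r6 m[φ1→snow] = [55886, 40058, 19440, 23340]
r6 m[φ2→sprk] = [86, 117, 128, 35]
r6 m[φ2→wind] = [37584, 27804, 33756, 52440]
r6 m[φ3→wind] = [2, 2, 3, 9]
r6 m[φ4→snow] = [6, 6, 3, 3]
r6 m[sprk→φ0] = [4386, 11934, 10752, 3990]
r6 m[sprk→φ1] = [1720, 2808, 3072, 630]
r6 m[sprk→φ2] = [1020, 2448, 2016, 2052]
r6 m[ice→φ0] = [1, 1, 1, 1]
r6 m[wind→φ2] = [2, 2, 3, 9]
r6 m[wind→φ3] = [37584, 27804, 33756, 52440]
r6 m[snow→φ1] = [6, 6, 3, 3]
r6 m[snow→φ4] = [55886, 40058, 19440, 23340]
r7 m[φ0→sprk] = [20, 24, 24, 18]
r7 m[φ0→ice] = [162834, 128988, 207114, 205068]
r7 m[φ1→sprk] = [51, 102, 84, 114]
r7 m[φ1→snow] = [55886, 40058, 19440, 23340]
r7 m[φ2→sprk] = [86, 117, 128, 35]
r7 m[φ2→wind] = [37584, 27804, 33756, 52440]
r7 m[φ3→wind] = [2, 2, 3, 9]
r7 m[φ4→snow] = [6, 6, 3, 3]
r7 m[sprk→φ0] = [4386, 11934, 10752, 3990]
r7 m[sprk→φ1] = [1720, 2808, 3072, 630]
r7 m[sprk→φ2] = [1020, 2448, 2016, 2052]
r7 m[ice→φ0] = [1, 1, 1, 1]
r7 m[wind→φ2] = [2, 2, 3, 9]
r7 m[wind→φ3] = [37584, 27804, 33756, 52440]
r7 m[snow→φ1] = [6, 6, 3, 3]
r7 m[snow→φ4] = [55886, 40058, 19440, 23340]
fixed point reached at round 7
b[sprk] = ⊗ incoming = [87720, 286416, 258048, 71820]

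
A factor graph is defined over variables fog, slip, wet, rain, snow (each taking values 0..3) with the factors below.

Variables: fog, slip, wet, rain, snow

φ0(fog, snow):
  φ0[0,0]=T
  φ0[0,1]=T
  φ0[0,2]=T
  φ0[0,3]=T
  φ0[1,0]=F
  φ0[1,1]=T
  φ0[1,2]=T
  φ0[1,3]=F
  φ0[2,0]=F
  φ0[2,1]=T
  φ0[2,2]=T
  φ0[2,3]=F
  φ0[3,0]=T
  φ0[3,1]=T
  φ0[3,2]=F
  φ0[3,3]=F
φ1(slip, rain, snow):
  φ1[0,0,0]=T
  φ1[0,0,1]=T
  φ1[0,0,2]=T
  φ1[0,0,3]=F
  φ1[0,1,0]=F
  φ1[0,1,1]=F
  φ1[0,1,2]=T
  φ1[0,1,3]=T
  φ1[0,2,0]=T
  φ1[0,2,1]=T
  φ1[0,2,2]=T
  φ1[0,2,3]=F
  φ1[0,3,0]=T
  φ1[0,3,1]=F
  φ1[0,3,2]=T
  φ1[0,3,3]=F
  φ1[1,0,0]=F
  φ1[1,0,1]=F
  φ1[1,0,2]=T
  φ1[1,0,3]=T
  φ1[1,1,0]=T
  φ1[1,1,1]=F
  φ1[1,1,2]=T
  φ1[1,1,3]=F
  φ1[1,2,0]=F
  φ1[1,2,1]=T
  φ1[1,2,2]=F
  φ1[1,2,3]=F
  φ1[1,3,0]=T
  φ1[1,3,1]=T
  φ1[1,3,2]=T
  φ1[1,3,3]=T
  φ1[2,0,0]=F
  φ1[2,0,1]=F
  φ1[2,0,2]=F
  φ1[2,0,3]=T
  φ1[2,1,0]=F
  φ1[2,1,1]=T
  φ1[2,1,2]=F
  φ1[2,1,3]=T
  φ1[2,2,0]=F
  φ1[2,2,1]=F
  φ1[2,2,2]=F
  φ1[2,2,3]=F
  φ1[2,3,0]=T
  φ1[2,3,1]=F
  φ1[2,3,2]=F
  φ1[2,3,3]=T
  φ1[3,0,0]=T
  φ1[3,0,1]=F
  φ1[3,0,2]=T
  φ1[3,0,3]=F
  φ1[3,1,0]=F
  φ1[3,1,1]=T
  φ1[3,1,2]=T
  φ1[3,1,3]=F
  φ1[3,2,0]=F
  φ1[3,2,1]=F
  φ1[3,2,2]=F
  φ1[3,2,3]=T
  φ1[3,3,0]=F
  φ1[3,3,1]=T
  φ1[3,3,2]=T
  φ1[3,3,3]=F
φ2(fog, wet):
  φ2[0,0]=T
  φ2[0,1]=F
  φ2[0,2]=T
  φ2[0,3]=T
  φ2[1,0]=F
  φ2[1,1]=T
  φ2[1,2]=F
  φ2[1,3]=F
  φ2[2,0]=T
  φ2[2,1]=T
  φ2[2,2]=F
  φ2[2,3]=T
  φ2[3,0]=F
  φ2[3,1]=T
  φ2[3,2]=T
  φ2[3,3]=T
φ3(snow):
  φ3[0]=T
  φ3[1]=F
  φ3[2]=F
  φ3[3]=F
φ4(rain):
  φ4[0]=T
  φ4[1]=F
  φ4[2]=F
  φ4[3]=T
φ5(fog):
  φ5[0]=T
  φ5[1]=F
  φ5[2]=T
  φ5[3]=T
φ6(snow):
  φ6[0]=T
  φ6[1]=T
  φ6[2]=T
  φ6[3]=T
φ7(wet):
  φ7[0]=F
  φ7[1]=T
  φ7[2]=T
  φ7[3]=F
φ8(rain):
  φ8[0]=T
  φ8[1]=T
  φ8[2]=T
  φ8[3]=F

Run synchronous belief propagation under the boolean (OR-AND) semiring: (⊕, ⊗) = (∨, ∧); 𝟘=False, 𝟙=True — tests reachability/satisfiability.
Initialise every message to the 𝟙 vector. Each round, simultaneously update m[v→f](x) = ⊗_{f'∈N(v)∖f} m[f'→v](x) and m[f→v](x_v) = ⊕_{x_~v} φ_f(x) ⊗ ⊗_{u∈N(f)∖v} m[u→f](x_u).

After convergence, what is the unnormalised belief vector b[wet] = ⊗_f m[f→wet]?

init: all messages = 𝟙 over 4 values
r1 m[φ0→fog] = [T, T, T, T]
r1 m[φ0→snow] = [T, T, T, T]
r1 m[φ1→slip] = [T, T, T, T]
r1 m[φ1→rain] = [T, T, T, T]
r1 m[φ1→snow] = [T, T, T, T]
r1 m[φ2→fog] = [T, T, T, T]
r1 m[φ2→wet] = [T, T, T, T]
r1 m[φ3→snow] = [T, F, F, F]
r1 m[φ4→rain] = [T, F, F, T]
r1 m[φ5→fog] = [T, F, T, T]
r1 m[φ6→snow] = [T, T, T, T]
r1 m[φ7→wet] = [F, T, T, F]
r1 m[φ8→rain] = [T, T, T, F]
r1 m[fog→φ0] = [T, T, T, T]
r1 m[fog→φ2] = [T, T, T, T]
r1 m[fog→φ5] = [T, T, T, T]
r1 m[slip→φ1] = [T, T, T, T]
r1 m[wet→φ2] = [T, T, T, T]
r1 m[wet→φ7] = [T, T, T, T]
r1 m[rain→φ1] = [T, T, T, T]
r1 m[rain→φ4] = [T, T, T, T]
r1 m[rain→φ8] = [T, T, T, T]
r1 m[snow→φ0] = [T, T, T, T]
r1 m[snow→φ1] = [T, T, T, T]
r1 m[snow→φ3] = [T, T, T, T]
r1 m[snow→φ6] = [T, T, T, T]
r2 m[φ0→fog] = [T, T, T, T]
r2 m[φ0→snow] = [T, T, T, T]
r2 m[φ1→slip] = [T, T, T, T]
r2 m[φ1→rain] = [T, T, T, T]
r2 m[φ1→snow] = [T, T, T, T]
r2 m[φ2→fog] = [T, T, T, T]
r2 m[φ2→wet] = [T, T, T, T]
r2 m[φ3→snow] = [T, F, F, F]
r2 m[φ4→rain] = [T, F, F, T]
r2 m[φ5→fog] = [T, F, T, T]
r2 m[φ6→snow] = [T, T, T, T]
r2 m[φ7→wet] = [F, T, T, F]
r2 m[φ8→rain] = [T, T, T, F]
r2 m[fog→φ0] = [T, F, T, T]
r2 m[fog→φ2] = [T, F, T, T]
r2 m[fog→φ5] = [T, T, T, T]
r2 m[slip→φ1] = [T, T, T, T]
r2 m[wet→φ2] = [F, T, T, F]
r2 m[wet→φ7] = [T, T, T, T]
r2 m[rain→φ1] = [T, F, F, F]
r2 m[rain→φ4] = [T, T, T, F]
r2 m[rain→φ8] = [T, F, F, T]
r2 m[snow→φ0] = [T, F, F, F]
r2 m[snow→φ1] = [T, F, F, F]
r2 m[snow→φ3] = [T, T, T, T]
r2 m[snow→φ6] = [T, F, F, F]
r3 m[φ0→fog] = [T, F, F, T]
r3 m[φ0→snow] = [T, T, T, T]
r3 m[φ1→slip] = [T, F, F, T]
r3 m[φ1→rain] = [T, T, T, T]
r3 m[φ1→snow] = [T, T, T, T]
r3 m[φ2→fog] = [T, T, T, T]
r3 m[φ2→wet] = [T, T, T, T]
r3 m[φ3→snow] = [T, F, F, F]
r3 m[φ4→rain] = [T, F, F, T]
r3 m[φ5→fog] = [T, F, T, T]
r3 m[φ6→snow] = [T, T, T, T]
r3 m[φ7→wet] = [F, T, T, F]
r3 m[φ8→rain] = [T, T, T, F]
r3 m[fog→φ0] = [T, F, T, T]
r3 m[fog→φ2] = [T, F, T, T]
r3 m[fog→φ5] = [T, T, T, T]
r3 m[slip→φ1] = [T, T, T, T]
r3 m[wet→φ2] = [F, T, T, F]
r3 m[wet→φ7] = [T, T, T, T]
r3 m[rain→φ1] = [T, F, F, F]
r3 m[rain→φ4] = [T, T, T, F]
r3 m[rain→φ8] = [T, F, F, T]
r3 m[snow→φ0] = [T, F, F, F]
r3 m[snow→φ1] = [T, F, F, F]
r3 m[snow→φ3] = [T, T, T, T]
r3 m[snow→φ6] = [T, F, F, F]
r4 m[φ0→fog] = [T, F, F, T]
r4 m[φ0→snow] = [T, T, T, T]
r4 m[φ1→slip] = [T, F, F, T]
r4 m[φ1→rain] = [T, T, T, T]
r4 m[φ1→snow] = [T, T, T, T]
r4 m[φ2→fog] = [T, T, T, T]
r4 m[φ2→wet] = [T, T, T, T]
r4 m[φ3→snow] = [T, F, F, F]
r4 m[φ4→rain] = [T, F, F, T]
r4 m[φ5→fog] = [T, F, T, T]
r4 m[φ6→snow] = [T, T, T, T]
r4 m[φ7→wet] = [F, T, T, F]
r4 m[φ8→rain] = [T, T, T, F]
r4 m[fog→φ0] = [T, F, T, T]
r4 m[fog→φ2] = [T, F, F, T]
r4 m[fog→φ5] = [T, F, F, T]
r4 m[slip→φ1] = [T, T, T, T]
r4 m[wet→φ2] = [F, T, T, F]
r4 m[wet→φ7] = [T, T, T, T]
r4 m[rain→φ1] = [T, F, F, F]
r4 m[rain→φ4] = [T, T, T, F]
r4 m[rain→φ8] = [T, F, F, T]
r4 m[snow→φ0] = [T, F, F, F]
r4 m[snow→φ1] = [T, F, F, F]
r4 m[snow→φ3] = [T, T, T, T]
r4 m[snow→φ6] = [T, F, F, F]
r5 m[φ0→fog] = [T, F, F, T]
r5 m[φ0→snow] = [T, T, T, T]
r5 m[φ1→slip] = [T, F, F, T]
r5 m[φ1→rain] = [T, T, T, T]
r5 m[φ1→snow] = [T, T, T, T]
r5 m[φ2→fog] = [T, T, T, T]
r5 m[φ2→wet] = [T, T, T, T]
r5 m[φ3→snow] = [T, F, F, F]
r5 m[φ4→rain] = [T, F, F, T]
r5 m[φ5→fog] = [T, F, T, T]
r5 m[φ6→snow] = [T, T, T, T]
r5 m[φ7→wet] = [F, T, T, F]
r5 m[φ8→rain] = [T, T, T, F]
r5 m[fog→φ0] = [T, F, T, T]
r5 m[fog→φ2] = [T, F, F, T]
r5 m[fog→φ5] = [T, F, F, T]
r5 m[slip→φ1] = [T, T, T, T]
r5 m[wet→φ2] = [F, T, T, F]
r5 m[wet→φ7] = [T, T, T, T]
r5 m[rain→φ1] = [T, F, F, F]
r5 m[rain→φ4] = [T, T, T, F]
r5 m[rain→φ8] = [T, F, F, T]
r5 m[snow→φ0] = [T, F, F, F]
r5 m[snow→φ1] = [T, F, F, F]
r5 m[snow→φ3] = [T, T, T, T]
r5 m[snow→φ6] = [T, F, F, F]
fixed point reached at round 5
b[wet] = ⊗ incoming = [F, T, T, F]

b[wet] = [F, T, T, F]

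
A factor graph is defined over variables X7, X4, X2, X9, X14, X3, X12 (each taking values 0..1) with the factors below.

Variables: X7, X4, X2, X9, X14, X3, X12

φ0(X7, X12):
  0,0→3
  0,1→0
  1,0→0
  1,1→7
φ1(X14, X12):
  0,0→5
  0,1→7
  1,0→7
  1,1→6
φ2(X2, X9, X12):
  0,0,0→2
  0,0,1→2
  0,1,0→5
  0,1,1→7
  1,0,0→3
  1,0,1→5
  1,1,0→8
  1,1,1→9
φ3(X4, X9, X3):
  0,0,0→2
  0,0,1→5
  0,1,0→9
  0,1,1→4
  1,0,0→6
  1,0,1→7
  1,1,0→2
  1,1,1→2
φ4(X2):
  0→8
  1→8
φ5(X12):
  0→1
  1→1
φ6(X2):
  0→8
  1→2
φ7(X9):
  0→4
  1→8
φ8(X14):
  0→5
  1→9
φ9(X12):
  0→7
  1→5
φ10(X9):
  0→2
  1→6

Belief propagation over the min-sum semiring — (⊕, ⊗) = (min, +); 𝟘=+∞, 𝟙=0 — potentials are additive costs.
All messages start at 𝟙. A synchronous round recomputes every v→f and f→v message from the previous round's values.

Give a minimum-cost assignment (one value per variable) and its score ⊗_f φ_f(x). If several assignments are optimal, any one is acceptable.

init: all messages = 𝟙 over 2 values
r1 m[φ0→X7] = [0, 0]
r1 m[φ0→X12] = [0, 0]
r1 m[φ1→X14] = [5, 6]
r1 m[φ1→X12] = [5, 6]
r1 m[φ2→X2] = [2, 3]
r1 m[φ2→X9] = [2, 5]
r1 m[φ2→X12] = [2, 2]
r1 m[φ3→X4] = [2, 2]
r1 m[φ3→X9] = [2, 2]
r1 m[φ3→X3] = [2, 2]
r1 m[φ4→X2] = [8, 8]
r1 m[φ5→X12] = [1, 1]
r1 m[φ6→X2] = [8, 2]
r1 m[φ7→X9] = [4, 8]
r1 m[φ8→X14] = [5, 9]
r1 m[φ9→X12] = [7, 5]
r1 m[φ10→X9] = [2, 6]
r1 m[X7→φ0] = [0, 0]
r1 m[X4→φ3] = [0, 0]
r1 m[X2→φ2] = [0, 0]
r1 m[X2→φ4] = [0, 0]
r1 m[X2→φ6] = [0, 0]
r1 m[X9→φ2] = [0, 0]
r1 m[X9→φ3] = [0, 0]
r1 m[X9→φ7] = [0, 0]
r1 m[X9→φ10] = [0, 0]
r1 m[X14→φ1] = [0, 0]
r1 m[X14→φ8] = [0, 0]
r1 m[X3→φ3] = [0, 0]
r1 m[X12→φ0] = [0, 0]
r1 m[X12→φ1] = [0, 0]
r1 m[X12→φ2] = [0, 0]
r1 m[X12→φ5] = [0, 0]
r1 m[X12→φ9] = [0, 0]
r2 m[φ0→X7] = [0, 0]
r2 m[φ0→X12] = [0, 0]
r2 m[φ1→X14] = [5, 6]
r2 m[φ1→X12] = [5, 6]
r2 m[φ2→X2] = [2, 3]
r2 m[φ2→X9] = [2, 5]
r2 m[φ2→X12] = [2, 2]
r2 m[φ3→X4] = [2, 2]
r2 m[φ3→X9] = [2, 2]
r2 m[φ3→X3] = [2, 2]
r2 m[φ4→X2] = [8, 8]
r2 m[φ5→X12] = [1, 1]
r2 m[φ6→X2] = [8, 2]
r2 m[φ7→X9] = [4, 8]
r2 m[φ8→X14] = [5, 9]
r2 m[φ9→X12] = [7, 5]
r2 m[φ10→X9] = [2, 6]
r2 m[X7→φ0] = [0, 0]
r2 m[X4→φ3] = [0, 0]
r2 m[X2→φ2] = [16, 10]
r2 m[X2→φ4] = [10, 5]
r2 m[X2→φ6] = [10, 11]
r2 m[X9→φ2] = [8, 16]
r2 m[X9→φ3] = [8, 19]
r2 m[X9→φ7] = [6, 13]
r2 m[X9→φ10] = [8, 15]
r2 m[X14→φ1] = [5, 9]
r2 m[X14→φ8] = [5, 6]
r2 m[X3→φ3] = [0, 0]
r2 m[X12→φ0] = [15, 14]
r2 m[X12→φ1] = [10, 8]
r2 m[X12→φ2] = [13, 12]
r2 m[X12→φ5] = [14, 13]
r2 m[X12→φ9] = [8, 9]
r3 m[φ0→X7] = [14, 15]
r3 m[φ0→X12] = [0, 0]
r3 m[φ1→X14] = [15, 14]
r3 m[φ1→X12] = [10, 12]
r3 m[φ2→X2] = [22, 24]
r3 m[φ2→X9] = [26, 31]
r3 m[φ2→X12] = [21, 23]
r3 m[φ3→X4] = [10, 14]
r3 m[φ3→X9] = [2, 2]
r3 m[φ3→X3] = [10, 13]
r3 m[φ4→X2] = [8, 8]
r3 m[φ5→X12] = [1, 1]
r3 m[φ6→X2] = [8, 2]
r3 m[φ7→X9] = [4, 8]
r3 m[φ8→X14] = [5, 9]
r3 m[φ9→X12] = [7, 5]
r3 m[φ10→X9] = [2, 6]
r3 m[X7→φ0] = [0, 0]
r3 m[X4→φ3] = [0, 0]
r3 m[X2→φ2] = [16, 10]
r3 m[X2→φ4] = [10, 5]
r3 m[X2→φ6] = [10, 11]
r3 m[X9→φ2] = [8, 16]
r3 m[X9→φ3] = [8, 19]
r3 m[X9→φ7] = [6, 13]
r3 m[X9→φ10] = [8, 15]
r3 m[X14→φ1] = [5, 9]
r3 m[X14→φ8] = [5, 6]
r3 m[X3→φ3] = [0, 0]
r3 m[X12→φ0] = [15, 14]
r3 m[X12→φ1] = [10, 8]
r3 m[X12→φ2] = [13, 12]
r3 m[X12→φ5] = [14, 13]
r3 m[X12→φ9] = [8, 9]
r4 m[φ0→X7] = [14, 15]
r4 m[φ0→X12] = [0, 0]
r4 m[φ1→X14] = [15, 14]
r4 m[φ1→X12] = [10, 12]
r4 m[φ2→X2] = [22, 24]
r4 m[φ2→X9] = [26, 31]
r4 m[φ2→X12] = [21, 23]
r4 m[φ3→X4] = [10, 14]
r4 m[φ3→X9] = [2, 2]
r4 m[φ3→X3] = [10, 13]
r4 m[φ4→X2] = [8, 8]
r4 m[φ5→X12] = [1, 1]
r4 m[φ6→X2] = [8, 2]
r4 m[φ7→X9] = [4, 8]
r4 m[φ8→X14] = [5, 9]
r4 m[φ9→X12] = [7, 5]
r4 m[φ10→X9] = [2, 6]
r4 m[X7→φ0] = [0, 0]
r4 m[X4→φ3] = [0, 0]
r4 m[X2→φ2] = [16, 10]
r4 m[X2→φ4] = [30, 26]
r4 m[X2→φ6] = [30, 32]
r4 m[X9→φ2] = [8, 16]
r4 m[X9→φ3] = [32, 45]
r4 m[X9→φ7] = [30, 39]
r4 m[X9→φ10] = [32, 41]
r4 m[X14→φ1] = [5, 9]
r4 m[X14→φ8] = [15, 14]
r4 m[X3→φ3] = [0, 0]
r4 m[X12→φ0] = [39, 41]
r4 m[X12→φ1] = [29, 29]
r4 m[X12→φ2] = [18, 18]
r4 m[X12→φ5] = [38, 40]
r4 m[X12→φ9] = [32, 36]
r5 m[φ0→X7] = [41, 39]
r5 m[φ0→X12] = [0, 0]
r5 m[φ1→X14] = [34, 35]
r5 m[φ1→X12] = [10, 12]
r5 m[φ2→X2] = [28, 29]
r5 m[φ2→X9] = [31, 36]
r5 m[φ2→X12] = [21, 23]
r5 m[φ3→X4] = [34, 38]
r5 m[φ3→X9] = [2, 2]
r5 m[φ3→X3] = [34, 37]
r5 m[φ4→X2] = [8, 8]
r5 m[φ5→X12] = [1, 1]
r5 m[φ6→X2] = [8, 2]
r5 m[φ7→X9] = [4, 8]
r5 m[φ8→X14] = [5, 9]
r5 m[φ9→X12] = [7, 5]
r5 m[φ10→X9] = [2, 6]
r5 m[X7→φ0] = [0, 0]
r5 m[X4→φ3] = [0, 0]
r5 m[X2→φ2] = [16, 10]
r5 m[X2→φ4] = [30, 26]
r5 m[X2→φ6] = [30, 32]
r5 m[X9→φ2] = [8, 16]
r5 m[X9→φ3] = [32, 45]
r5 m[X9→φ7] = [30, 39]
r5 m[X9→φ10] = [32, 41]
r5 m[X14→φ1] = [5, 9]
r5 m[X14→φ8] = [15, 14]
r5 m[X3→φ3] = [0, 0]
r5 m[X12→φ0] = [39, 41]
r5 m[X12→φ1] = [29, 29]
r5 m[X12→φ2] = [18, 18]
r5 m[X12→φ5] = [38, 40]
r5 m[X12→φ9] = [32, 36]
r6 m[φ0→X7] = [41, 39]
r6 m[φ0→X12] = [0, 0]
r6 m[φ1→X14] = [34, 35]
r6 m[φ1→X12] = [10, 12]
r6 m[φ2→X2] = [28, 29]
r6 m[φ2→X9] = [31, 36]
r6 m[φ2→X12] = [21, 23]
r6 m[φ3→X4] = [34, 38]
r6 m[φ3→X9] = [2, 2]
r6 m[φ3→X3] = [34, 37]
r6 m[φ4→X2] = [8, 8]
r6 m[φ5→X12] = [1, 1]
r6 m[φ6→X2] = [8, 2]
r6 m[φ7→X9] = [4, 8]
r6 m[φ8→X14] = [5, 9]
r6 m[φ9→X12] = [7, 5]
r6 m[φ10→X9] = [2, 6]
r6 m[X7→φ0] = [0, 0]
r6 m[X4→φ3] = [0, 0]
r6 m[X2→φ2] = [16, 10]
r6 m[X2→φ4] = [36, 31]
r6 m[X2→φ6] = [36, 37]
r6 m[X9→φ2] = [8, 16]
r6 m[X9→φ3] = [37, 50]
r6 m[X9→φ7] = [35, 44]
r6 m[X9→φ10] = [37, 46]
r6 m[X14→φ1] = [5, 9]
r6 m[X14→φ8] = [34, 35]
r6 m[X3→φ3] = [0, 0]
r6 m[X12→φ0] = [39, 41]
r6 m[X12→φ1] = [29, 29]
r6 m[X12→φ2] = [18, 18]
r6 m[X12→φ5] = [38, 40]
r6 m[X12→φ9] = [32, 36]
r7 m[φ0→X7] = [41, 39]
r7 m[φ0→X12] = [0, 0]
r7 m[φ1→X14] = [34, 35]
r7 m[φ1→X12] = [10, 12]
r7 m[φ2→X2] = [28, 29]
r7 m[φ2→X9] = [31, 36]
r7 m[φ2→X12] = [21, 23]
r7 m[φ3→X4] = [39, 43]
r7 m[φ3→X9] = [2, 2]
r7 m[φ3→X3] = [39, 42]
r7 m[φ4→X2] = [8, 8]
r7 m[φ5→X12] = [1, 1]
r7 m[φ6→X2] = [8, 2]
r7 m[φ7→X9] = [4, 8]
r7 m[φ8→X14] = [5, 9]
r7 m[φ9→X12] = [7, 5]
r7 m[φ10→X9] = [2, 6]
r7 m[X7→φ0] = [0, 0]
r7 m[X4→φ3] = [0, 0]
r7 m[X2→φ2] = [16, 10]
r7 m[X2→φ4] = [36, 31]
r7 m[X2→φ6] = [36, 37]
r7 m[X9→φ2] = [8, 16]
r7 m[X9→φ3] = [37, 50]
r7 m[X9→φ7] = [35, 44]
r7 m[X9→φ10] = [37, 46]
r7 m[X14→φ1] = [5, 9]
r7 m[X14→φ8] = [34, 35]
r7 m[X3→φ3] = [0, 0]
r7 m[X12→φ0] = [39, 41]
r7 m[X12→φ1] = [29, 29]
r7 m[X12→φ2] = [18, 18]
r7 m[X12→φ5] = [38, 40]
r7 m[X12→φ9] = [32, 36]
r8 m[φ0→X7] = [41, 39]
r8 m[φ0→X12] = [0, 0]
r8 m[φ1→X14] = [34, 35]
r8 m[φ1→X12] = [10, 12]
r8 m[φ2→X2] = [28, 29]
r8 m[φ2→X9] = [31, 36]
r8 m[φ2→X12] = [21, 23]
r8 m[φ3→X4] = [39, 43]
r8 m[φ3→X9] = [2, 2]
r8 m[φ3→X3] = [39, 42]
r8 m[φ4→X2] = [8, 8]
r8 m[φ5→X12] = [1, 1]
r8 m[φ6→X2] = [8, 2]
r8 m[φ7→X9] = [4, 8]
r8 m[φ8→X14] = [5, 9]
r8 m[φ9→X12] = [7, 5]
r8 m[φ10→X9] = [2, 6]
r8 m[X7→φ0] = [0, 0]
r8 m[X4→φ3] = [0, 0]
r8 m[X2→φ2] = [16, 10]
r8 m[X2→φ4] = [36, 31]
r8 m[X2→φ6] = [36, 37]
r8 m[X9→φ2] = [8, 16]
r8 m[X9→φ3] = [37, 50]
r8 m[X9→φ7] = [35, 44]
r8 m[X9→φ10] = [37, 46]
r8 m[X14→φ1] = [5, 9]
r8 m[X14→φ8] = [34, 35]
r8 m[X3→φ3] = [0, 0]
r8 m[X12→φ0] = [39, 41]
r8 m[X12→φ1] = [29, 29]
r8 m[X12→φ2] = [18, 18]
r8 m[X12→φ5] = [38, 40]
r8 m[X12→φ9] = [32, 36]
fixed point reached at round 8
traceback from X7: (X7=1, X4=0, X2=1, X9=0, X14=0, X3=0, X12=0), score=39

assignment: (X7=1, X4=0, X2=1, X9=0, X14=0, X3=0, X12=0); score = 39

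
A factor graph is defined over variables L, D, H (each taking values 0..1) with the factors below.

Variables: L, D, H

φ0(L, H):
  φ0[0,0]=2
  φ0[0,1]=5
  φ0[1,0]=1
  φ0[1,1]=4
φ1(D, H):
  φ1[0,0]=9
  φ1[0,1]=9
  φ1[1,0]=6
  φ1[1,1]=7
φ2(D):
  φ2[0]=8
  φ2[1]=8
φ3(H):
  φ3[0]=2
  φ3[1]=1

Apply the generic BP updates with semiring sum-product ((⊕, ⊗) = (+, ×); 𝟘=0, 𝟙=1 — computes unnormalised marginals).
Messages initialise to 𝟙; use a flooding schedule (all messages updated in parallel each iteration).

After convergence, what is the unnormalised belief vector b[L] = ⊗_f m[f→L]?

init: all messages = 𝟙 over 2 values
r1 m[φ0→L] = [7, 5]
r1 m[φ0→H] = [3, 9]
r1 m[φ1→D] = [18, 13]
r1 m[φ1→H] = [15, 16]
r1 m[φ2→D] = [8, 8]
r1 m[φ3→H] = [2, 1]
r1 m[L→φ0] = [1, 1]
r1 m[D→φ1] = [1, 1]
r1 m[D→φ2] = [1, 1]
r1 m[H→φ0] = [1, 1]
r1 m[H→φ1] = [1, 1]
r1 m[H→φ3] = [1, 1]
r2 m[φ0→L] = [7, 5]
r2 m[φ0→H] = [3, 9]
r2 m[φ1→D] = [18, 13]
r2 m[φ1→H] = [15, 16]
r2 m[φ2→D] = [8, 8]
r2 m[φ3→H] = [2, 1]
r2 m[L→φ0] = [1, 1]
r2 m[D→φ1] = [8, 8]
r2 m[D→φ2] = [18, 13]
r2 m[H→φ0] = [30, 16]
r2 m[H→φ1] = [6, 9]
r2 m[H→φ3] = [45, 144]
r3 m[φ0→L] = [140, 94]
r3 m[φ0→H] = [3, 9]
r3 m[φ1→D] = [135, 99]
r3 m[φ1→H] = [120, 128]
r3 m[φ2→D] = [8, 8]
r3 m[φ3→H] = [2, 1]
r3 m[L→φ0] = [1, 1]
r3 m[D→φ1] = [8, 8]
r3 m[D→φ2] = [18, 13]
r3 m[H→φ0] = [30, 16]
r3 m[H→φ1] = [6, 9]
r3 m[H→φ3] = [45, 144]
r4 m[φ0→L] = [140, 94]
r4 m[φ0→H] = [3, 9]
r4 m[φ1→D] = [135, 99]
r4 m[φ1→H] = [120, 128]
r4 m[φ2→D] = [8, 8]
r4 m[φ3→H] = [2, 1]
r4 m[L→φ0] = [1, 1]
r4 m[D→φ1] = [8, 8]
r4 m[D→φ2] = [135, 99]
r4 m[H→φ0] = [240, 128]
r4 m[H→φ1] = [6, 9]
r4 m[H→φ3] = [360, 1152]
r5 m[φ0→L] = [1120, 752]
r5 m[φ0→H] = [3, 9]
r5 m[φ1→D] = [135, 99]
r5 m[φ1→H] = [120, 128]
r5 m[φ2→D] = [8, 8]
r5 m[φ3→H] = [2, 1]
r5 m[L→φ0] = [1, 1]
r5 m[D→φ1] = [8, 8]
r5 m[D→φ2] = [135, 99]
r5 m[H→φ0] = [240, 128]
r5 m[H→φ1] = [6, 9]
r5 m[H→φ3] = [360, 1152]
r6 m[φ0→L] = [1120, 752]
r6 m[φ0→H] = [3, 9]
r6 m[φ1→D] = [135, 99]
r6 m[φ1→H] = [120, 128]
r6 m[φ2→D] = [8, 8]
r6 m[φ3→H] = [2, 1]
r6 m[L→φ0] = [1, 1]
r6 m[D→φ1] = [8, 8]
r6 m[D→φ2] = [135, 99]
r6 m[H→φ0] = [240, 128]
r6 m[H→φ1] = [6, 9]
r6 m[H→φ3] = [360, 1152]
fixed point reached at round 6
b[L] = ⊗ incoming = [1120, 752]

b[L] = [1120, 752]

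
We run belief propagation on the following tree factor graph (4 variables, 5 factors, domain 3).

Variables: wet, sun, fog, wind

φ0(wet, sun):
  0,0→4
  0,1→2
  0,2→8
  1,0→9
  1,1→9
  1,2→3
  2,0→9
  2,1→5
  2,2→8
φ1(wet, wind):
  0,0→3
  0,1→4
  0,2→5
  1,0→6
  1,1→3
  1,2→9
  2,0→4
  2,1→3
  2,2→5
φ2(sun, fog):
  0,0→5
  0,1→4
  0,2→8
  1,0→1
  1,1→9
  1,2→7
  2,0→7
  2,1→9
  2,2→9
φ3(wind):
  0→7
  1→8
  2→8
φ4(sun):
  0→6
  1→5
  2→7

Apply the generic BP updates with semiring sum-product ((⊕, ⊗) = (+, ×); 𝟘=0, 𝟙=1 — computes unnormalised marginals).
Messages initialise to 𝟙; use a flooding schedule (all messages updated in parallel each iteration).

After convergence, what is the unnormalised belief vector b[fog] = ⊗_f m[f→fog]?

b[fog] = [175506, 262890, 302618]

init: all messages = 𝟙 over 3 values
r1 m[φ0→wet] = [14, 21, 22]
r1 m[φ0→sun] = [22, 16, 19]
r1 m[φ1→wet] = [12, 18, 12]
r1 m[φ1→wind] = [13, 10, 19]
r1 m[φ2→sun] = [17, 17, 25]
r1 m[φ2→fog] = [13, 22, 24]
r1 m[φ3→wind] = [7, 8, 8]
r1 m[φ4→sun] = [6, 5, 7]
r1 m[wet→φ0] = [1, 1, 1]
r1 m[wet→φ1] = [1, 1, 1]
r1 m[sun→φ0] = [1, 1, 1]
r1 m[sun→φ2] = [1, 1, 1]
r1 m[sun→φ4] = [1, 1, 1]
r1 m[fog→φ2] = [1, 1, 1]
r1 m[wind→φ1] = [1, 1, 1]
r1 m[wind→φ3] = [1, 1, 1]
r2 m[φ0→wet] = [14, 21, 22]
r2 m[φ0→sun] = [22, 16, 19]
r2 m[φ1→wet] = [12, 18, 12]
r2 m[φ1→wind] = [13, 10, 19]
r2 m[φ2→sun] = [17, 17, 25]
r2 m[φ2→fog] = [13, 22, 24]
r2 m[φ3→wind] = [7, 8, 8]
r2 m[φ4→sun] = [6, 5, 7]
r2 m[wet→φ0] = [12, 18, 12]
r2 m[wet→φ1] = [14, 21, 22]
r2 m[sun→φ0] = [102, 85, 175]
r2 m[sun→φ2] = [132, 80, 133]
r2 m[sun→φ4] = [374, 272, 475]
r2 m[fog→φ2] = [1, 1, 1]
r2 m[wind→φ1] = [7, 8, 8]
r2 m[wind→φ3] = [13, 10, 19]
r3 m[φ0→wet] = [1978, 2208, 2743]
r3 m[φ0→sun] = [318, 246, 246]
r3 m[φ1→wet] = [93, 138, 92]
r3 m[φ1→wind] = [256, 185, 369]
r3 m[φ2→sun] = [17, 17, 25]
r3 m[φ2→fog] = [1671, 2445, 2813]
r3 m[φ3→wind] = [7, 8, 8]
r3 m[φ4→sun] = [6, 5, 7]
r3 m[wet→φ0] = [12, 18, 12]
r3 m[wet→φ1] = [14, 21, 22]
r3 m[sun→φ0] = [102, 85, 175]
r3 m[sun→φ2] = [132, 80, 133]
r3 m[sun→φ4] = [374, 272, 475]
r3 m[fog→φ2] = [1, 1, 1]
r3 m[wind→φ1] = [7, 8, 8]
r3 m[wind→φ3] = [13, 10, 19]
r4 m[φ0→wet] = [1978, 2208, 2743]
r4 m[φ0→sun] = [318, 246, 246]
r4 m[φ1→wet] = [93, 138, 92]
r4 m[φ1→wind] = [256, 185, 369]
r4 m[φ2→sun] = [17, 17, 25]
r4 m[φ2→fog] = [1671, 2445, 2813]
r4 m[φ3→wind] = [7, 8, 8]
r4 m[φ4→sun] = [6, 5, 7]
r4 m[wet→φ0] = [93, 138, 92]
r4 m[wet→φ1] = [1978, 2208, 2743]
r4 m[sun→φ0] = [102, 85, 175]
r4 m[sun→φ2] = [1908, 1230, 1722]
r4 m[sun→φ4] = [5406, 4182, 6150]
r4 m[fog→φ2] = [1, 1, 1]
r4 m[wind→φ1] = [7, 8, 8]
r4 m[wind→φ3] = [256, 185, 369]
r5 m[φ0→wet] = [1978, 2208, 2743]
r5 m[φ0→sun] = [2442, 1888, 1894]
r5 m[φ1→wet] = [93, 138, 92]
r5 m[φ1→wind] = [30154, 22765, 43477]
r5 m[φ2→sun] = [17, 17, 25]
r5 m[φ2→fog] = [22824, 34200, 39372]
r5 m[φ3→wind] = [7, 8, 8]
r5 m[φ4→sun] = [6, 5, 7]
r5 m[wet→φ0] = [93, 138, 92]
r5 m[wet→φ1] = [1978, 2208, 2743]
r5 m[sun→φ0] = [102, 85, 175]
r5 m[sun→φ2] = [1908, 1230, 1722]
r5 m[sun→φ4] = [5406, 4182, 6150]
r5 m[fog→φ2] = [1, 1, 1]
r5 m[wind→φ1] = [7, 8, 8]
r5 m[wind→φ3] = [256, 185, 369]
r6 m[φ0→wet] = [1978, 2208, 2743]
r6 m[φ0→sun] = [2442, 1888, 1894]
r6 m[φ1→wet] = [93, 138, 92]
r6 m[φ1→wind] = [30154, 22765, 43477]
r6 m[φ2→sun] = [17, 17, 25]
r6 m[φ2→fog] = [22824, 34200, 39372]
r6 m[φ3→wind] = [7, 8, 8]
r6 m[φ4→sun] = [6, 5, 7]
r6 m[wet→φ0] = [93, 138, 92]
r6 m[wet→φ1] = [1978, 2208, 2743]
r6 m[sun→φ0] = [102, 85, 175]
r6 m[sun→φ2] = [14652, 9440, 13258]
r6 m[sun→φ4] = [41514, 32096, 47350]
r6 m[fog→φ2] = [1, 1, 1]
r6 m[wind→φ1] = [7, 8, 8]
r6 m[wind→φ3] = [30154, 22765, 43477]
r7 m[φ0→wet] = [1978, 2208, 2743]
r7 m[φ0→sun] = [2442, 1888, 1894]
r7 m[φ1→wet] = [93, 138, 92]
r7 m[φ1→wind] = [30154, 22765, 43477]
r7 m[φ2→sun] = [17, 17, 25]
r7 m[φ2→fog] = [175506, 262890, 302618]
r7 m[φ3→wind] = [7, 8, 8]
r7 m[φ4→sun] = [6, 5, 7]
r7 m[wet→φ0] = [93, 138, 92]
r7 m[wet→φ1] = [1978, 2208, 2743]
r7 m[sun→φ0] = [102, 85, 175]
r7 m[sun→φ2] = [14652, 9440, 13258]
r7 m[sun→φ4] = [41514, 32096, 47350]
r7 m[fog→φ2] = [1, 1, 1]
r7 m[wind→φ1] = [7, 8, 8]
r7 m[wind→φ3] = [30154, 22765, 43477]
r8 m[φ0→wet] = [1978, 2208, 2743]
r8 m[φ0→sun] = [2442, 1888, 1894]
r8 m[φ1→wet] = [93, 138, 92]
r8 m[φ1→wind] = [30154, 22765, 43477]
r8 m[φ2→sun] = [17, 17, 25]
r8 m[φ2→fog] = [175506, 262890, 302618]
r8 m[φ3→wind] = [7, 8, 8]
r8 m[φ4→sun] = [6, 5, 7]
r8 m[wet→φ0] = [93, 138, 92]
r8 m[wet→φ1] = [1978, 2208, 2743]
r8 m[sun→φ0] = [102, 85, 175]
r8 m[sun→φ2] = [14652, 9440, 13258]
r8 m[sun→φ4] = [41514, 32096, 47350]
r8 m[fog→φ2] = [1, 1, 1]
r8 m[wind→φ1] = [7, 8, 8]
r8 m[wind→φ3] = [30154, 22765, 43477]
fixed point reached at round 8
b[fog] = ⊗ incoming = [175506, 262890, 302618]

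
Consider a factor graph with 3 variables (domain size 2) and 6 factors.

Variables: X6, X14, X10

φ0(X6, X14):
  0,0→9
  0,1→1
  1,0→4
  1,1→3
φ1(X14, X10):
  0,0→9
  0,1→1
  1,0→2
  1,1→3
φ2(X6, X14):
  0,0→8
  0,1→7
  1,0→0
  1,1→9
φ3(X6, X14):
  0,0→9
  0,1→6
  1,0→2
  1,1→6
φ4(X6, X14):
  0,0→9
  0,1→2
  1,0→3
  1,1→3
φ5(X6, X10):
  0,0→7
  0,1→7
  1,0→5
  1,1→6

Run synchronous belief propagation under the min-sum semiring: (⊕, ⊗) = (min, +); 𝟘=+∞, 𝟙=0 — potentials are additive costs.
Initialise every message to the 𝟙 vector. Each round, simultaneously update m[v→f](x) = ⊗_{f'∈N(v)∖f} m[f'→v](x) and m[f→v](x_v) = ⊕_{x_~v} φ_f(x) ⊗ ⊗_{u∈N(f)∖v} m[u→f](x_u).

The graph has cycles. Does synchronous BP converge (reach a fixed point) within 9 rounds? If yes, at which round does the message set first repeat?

NOT CONVERGED within 9 rounds

init: all messages = 𝟙 over 2 values
r1 m[φ0→X6] = [1, 3]
r1 m[φ0→X14] = [4, 1]
r1 m[φ1→X14] = [1, 2]
r1 m[φ1→X10] = [2, 1]
r1 m[φ2→X6] = [7, 0]
r1 m[φ2→X14] = [0, 7]
r1 m[φ3→X6] = [6, 2]
r1 m[φ3→X14] = [2, 6]
r1 m[φ4→X6] = [2, 3]
r1 m[φ4→X14] = [3, 2]
r1 m[φ5→X6] = [7, 5]
r1 m[φ5→X10] = [5, 6]
r1 m[X6→φ0] = [0, 0]
r1 m[X6→φ2] = [0, 0]
r1 m[X6→φ3] = [0, 0]
r1 m[X6→φ4] = [0, 0]
r1 m[X6→φ5] = [0, 0]
r1 m[X14→φ0] = [0, 0]
r1 m[X14→φ1] = [0, 0]
r1 m[X14→φ2] = [0, 0]
r1 m[X14→φ3] = [0, 0]
r1 m[X14→φ4] = [0, 0]
r1 m[X10→φ1] = [0, 0]
r1 m[X10→φ5] = [0, 0]
r2 m[φ0→X6] = [1, 3]
r2 m[φ0→X14] = [4, 1]
r2 m[φ1→X14] = [1, 2]
r2 m[φ1→X10] = [2, 1]
r2 m[φ2→X6] = [7, 0]
r2 m[φ2→X14] = [0, 7]
r2 m[φ3→X6] = [6, 2]
r2 m[φ3→X14] = [2, 6]
r2 m[φ4→X6] = [2, 3]
r2 m[φ4→X14] = [3, 2]
r2 m[φ5→X6] = [7, 5]
r2 m[φ5→X10] = [5, 6]
r2 m[X6→φ0] = [22, 10]
r2 m[X6→φ2] = [16, 13]
r2 m[X6→φ3] = [17, 11]
r2 m[X6→φ4] = [21, 10]
r2 m[X6→φ5] = [16, 8]
r2 m[X14→φ0] = [6, 17]
r2 m[X14→φ1] = [9, 16]
r2 m[X14→φ2] = [10, 11]
r2 m[X14→φ3] = [8, 12]
r2 m[X14→φ4] = [7, 16]
r2 m[X10→φ1] = [5, 6]
r2 m[X10→φ5] = [2, 1]
r3 m[φ0→X6] = [15, 10]
r3 m[φ0→X14] = [14, 13]
r3 m[φ1→X14] = [7, 7]
r3 m[φ1→X10] = [18, 10]
r3 m[φ2→X6] = [18, 10]
r3 m[φ2→X14] = [13, 22]
r3 m[φ3→X6] = [17, 10]
r3 m[φ3→X14] = [13, 17]
r3 m[φ4→X6] = [16, 10]
r3 m[φ4→X14] = [13, 13]
r3 m[φ5→X6] = [8, 7]
r3 m[φ5→X10] = [13, 14]
r3 m[X6→φ0] = [22, 10]
r3 m[X6→φ2] = [16, 13]
r3 m[X6→φ3] = [17, 11]
r3 m[X6→φ4] = [21, 10]
r3 m[X6→φ5] = [16, 8]
r3 m[X14→φ0] = [6, 17]
r3 m[X14→φ1] = [9, 16]
r3 m[X14→φ2] = [10, 11]
r3 m[X14→φ3] = [8, 12]
r3 m[X14→φ4] = [7, 16]
r3 m[X10→φ1] = [5, 6]
r3 m[X10→φ5] = [2, 1]
r4 m[φ0→X6] = [15, 10]
r4 m[φ0→X14] = [14, 13]
r4 m[φ1→X14] = [7, 7]
r4 m[φ1→X10] = [18, 10]
r4 m[φ2→X6] = [18, 10]
r4 m[φ2→X14] = [13, 22]
r4 m[φ3→X6] = [17, 10]
r4 m[φ3→X14] = [13, 17]
r4 m[φ4→X6] = [16, 10]
r4 m[φ4→X14] = [13, 13]
r4 m[φ5→X6] = [8, 7]
r4 m[φ5→X10] = [13, 14]
r4 m[X6→φ0] = [59, 37]
r4 m[X6→φ2] = [56, 37]
r4 m[X6→φ3] = [57, 37]
r4 m[X6→φ4] = [58, 37]
r4 m[X6→φ5] = [66, 40]
r4 m[X14→φ0] = [46, 59]
r4 m[X14→φ1] = [53, 65]
r4 m[X14→φ2] = [47, 50]
r4 m[X14→φ3] = [47, 55]
r4 m[X14→φ4] = [47, 59]
r4 m[X10→φ1] = [13, 14]
r4 m[X10→φ5] = [18, 10]
r5 m[φ0→X6] = [55, 50]
r5 m[φ0→X14] = [41, 40]
r5 m[φ1→X14] = [15, 15]
r5 m[φ1→X10] = [62, 54]
r5 m[φ2→X6] = [55, 47]
r5 m[φ2→X14] = [37, 46]
r5 m[φ3→X6] = [56, 49]
r5 m[φ3→X14] = [39, 43]
r5 m[φ4→X6] = [56, 50]
r5 m[φ4→X14] = [40, 40]
r5 m[φ5→X6] = [17, 16]
r5 m[φ5→X10] = [45, 46]
r5 m[X6→φ0] = [59, 37]
r5 m[X6→φ2] = [56, 37]
r5 m[X6→φ3] = [57, 37]
r5 m[X6→φ4] = [58, 37]
r5 m[X6→φ5] = [66, 40]
r5 m[X14→φ0] = [46, 59]
r5 m[X14→φ1] = [53, 65]
r5 m[X14→φ2] = [47, 50]
r5 m[X14→φ3] = [47, 55]
r5 m[X14→φ4] = [47, 59]
r5 m[X10→φ1] = [13, 14]
r5 m[X10→φ5] = [18, 10]
r6 m[φ0→X6] = [55, 50]
r6 m[φ0→X14] = [41, 40]
r6 m[φ1→X14] = [15, 15]
r6 m[φ1→X10] = [62, 54]
r6 m[φ2→X6] = [55, 47]
r6 m[φ2→X14] = [37, 46]
r6 m[φ3→X6] = [56, 49]
r6 m[φ3→X14] = [39, 43]
r6 m[φ4→X6] = [56, 50]
r6 m[φ4→X14] = [40, 40]
r6 m[φ5→X6] = [17, 16]
r6 m[φ5→X10] = [45, 46]
r6 m[X6→φ0] = [184, 162]
r6 m[X6→φ2] = [184, 165]
r6 m[X6→φ3] = [183, 163]
r6 m[X6→φ4] = [183, 162]
r6 m[X6→φ5] = [222, 196]
r6 m[X14→φ0] = [131, 144]
r6 m[X14→φ1] = [157, 169]
r6 m[X14→φ2] = [135, 138]
r6 m[X14→φ3] = [133, 141]
r6 m[X14→φ4] = [132, 144]
r6 m[X10→φ1] = [45, 46]
r6 m[X10→φ5] = [62, 54]
r7 m[φ0→X6] = [140, 135]
r7 m[φ0→X14] = [166, 165]
r7 m[φ1→X14] = [47, 47]
r7 m[φ1→X10] = [166, 158]
r7 m[φ2→X6] = [143, 135]
r7 m[φ2→X14] = [165, 174]
r7 m[φ3→X6] = [142, 135]
r7 m[φ3→X14] = [165, 169]
r7 m[φ4→X6] = [141, 135]
r7 m[φ4→X14] = [165, 165]
r7 m[φ5→X6] = [61, 60]
r7 m[φ5→X10] = [201, 202]
r7 m[X6→φ0] = [184, 162]
r7 m[X6→φ2] = [184, 165]
r7 m[X6→φ3] = [183, 163]
r7 m[X6→φ4] = [183, 162]
r7 m[X6→φ5] = [222, 196]
r7 m[X14→φ0] = [131, 144]
r7 m[X14→φ1] = [157, 169]
r7 m[X14→φ2] = [135, 138]
r7 m[X14→φ3] = [133, 141]
r7 m[X14→φ4] = [132, 144]
r7 m[X10→φ1] = [45, 46]
r7 m[X10→φ5] = [62, 54]
r8 m[φ0→X6] = [140, 135]
r8 m[φ0→X14] = [166, 165]
r8 m[φ1→X14] = [47, 47]
r8 m[φ1→X10] = [166, 158]
r8 m[φ2→X6] = [143, 135]
r8 m[φ2→X14] = [165, 174]
r8 m[φ3→X6] = [142, 135]
r8 m[φ3→X14] = [165, 169]
r8 m[φ4→X6] = [141, 135]
r8 m[φ4→X14] = [165, 165]
r8 m[φ5→X6] = [61, 60]
r8 m[φ5→X10] = [201, 202]
r8 m[X6→φ0] = [487, 465]
r8 m[X6→φ2] = [484, 465]
r8 m[X6→φ3] = [485, 465]
r8 m[X6→φ4] = [486, 465]
r8 m[X6→φ5] = [566, 540]
r8 m[X14→φ0] = [542, 555]
r8 m[X14→φ1] = [661, 673]
r8 m[X14→φ2] = [543, 546]
r8 m[X14→φ3] = [543, 551]
r8 m[X14→φ4] = [543, 555]
r8 m[X10→φ1] = [201, 202]
r8 m[X10→φ5] = [166, 158]
r9 m[φ0→X6] = [551, 546]
r9 m[φ0→X14] = [469, 468]
r9 m[φ1→X14] = [203, 203]
r9 m[φ1→X10] = [670, 662]
r9 m[φ2→X6] = [551, 543]
r9 m[φ2→X14] = [465, 474]
r9 m[φ3→X6] = [552, 545]
r9 m[φ3→X14] = [467, 471]
r9 m[φ4→X6] = [552, 546]
r9 m[φ4→X14] = [468, 468]
r9 m[φ5→X6] = [165, 164]
r9 m[φ5→X10] = [545, 546]
r9 m[X6→φ0] = [487, 465]
r9 m[X6→φ2] = [484, 465]
r9 m[X6→φ3] = [485, 465]
r9 m[X6→φ4] = [486, 465]
r9 m[X6→φ5] = [566, 540]
r9 m[X14→φ0] = [542, 555]
r9 m[X14→φ1] = [661, 673]
r9 m[X14→φ2] = [543, 546]
r9 m[X14→φ3] = [543, 551]
r9 m[X14→φ4] = [543, 555]
r9 m[X10→φ1] = [201, 202]
r9 m[X10→φ5] = [166, 158]
no fixed point within 9 rounds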